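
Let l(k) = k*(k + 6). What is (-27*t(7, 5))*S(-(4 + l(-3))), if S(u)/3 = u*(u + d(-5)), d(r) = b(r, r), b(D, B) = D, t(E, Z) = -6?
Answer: 0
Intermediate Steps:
d(r) = r
l(k) = k*(6 + k)
S(u) = 3*u*(-5 + u) (S(u) = 3*(u*(u - 5)) = 3*(u*(-5 + u)) = 3*u*(-5 + u))
(-27*t(7, 5))*S(-(4 + l(-3))) = (-27*(-6))*(3*(-(4 - 3*(6 - 3)))*(-5 - (4 - 3*(6 - 3)))) = 162*(3*(-(4 - 3*3))*(-5 - (4 - 3*3))) = 162*(3*(-(4 - 9))*(-5 - (4 - 9))) = 162*(3*(-1*(-5))*(-5 - 1*(-5))) = 162*(3*5*(-5 + 5)) = 162*(3*5*0) = 162*0 = 0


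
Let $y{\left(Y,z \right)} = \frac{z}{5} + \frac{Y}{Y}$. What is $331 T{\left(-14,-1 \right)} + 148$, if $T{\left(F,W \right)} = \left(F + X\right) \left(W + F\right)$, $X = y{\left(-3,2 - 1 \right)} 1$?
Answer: $63700$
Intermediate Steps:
$y{\left(Y,z \right)} = 1 + \frac{z}{5}$ ($y{\left(Y,z \right)} = z \frac{1}{5} + 1 = \frac{z}{5} + 1 = 1 + \frac{z}{5}$)
$X = \frac{6}{5}$ ($X = \left(1 + \frac{2 - 1}{5}\right) 1 = \left(1 + \frac{1}{5} \cdot 1\right) 1 = \left(1 + \frac{1}{5}\right) 1 = \frac{6}{5} \cdot 1 = \frac{6}{5} \approx 1.2$)
$T{\left(F,W \right)} = \left(\frac{6}{5} + F\right) \left(F + W\right)$ ($T{\left(F,W \right)} = \left(F + \frac{6}{5}\right) \left(W + F\right) = \left(\frac{6}{5} + F\right) \left(F + W\right)$)
$331 T{\left(-14,-1 \right)} + 148 = 331 \left(\left(-14\right)^{2} + \frac{6}{5} \left(-14\right) + \frac{6}{5} \left(-1\right) - -14\right) + 148 = 331 \left(196 - \frac{84}{5} - \frac{6}{5} + 14\right) + 148 = 331 \cdot 192 + 148 = 63552 + 148 = 63700$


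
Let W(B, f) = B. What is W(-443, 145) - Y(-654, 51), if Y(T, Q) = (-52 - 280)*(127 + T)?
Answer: -175407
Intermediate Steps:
Y(T, Q) = -42164 - 332*T (Y(T, Q) = -332*(127 + T) = -42164 - 332*T)
W(-443, 145) - Y(-654, 51) = -443 - (-42164 - 332*(-654)) = -443 - (-42164 + 217128) = -443 - 1*174964 = -443 - 174964 = -175407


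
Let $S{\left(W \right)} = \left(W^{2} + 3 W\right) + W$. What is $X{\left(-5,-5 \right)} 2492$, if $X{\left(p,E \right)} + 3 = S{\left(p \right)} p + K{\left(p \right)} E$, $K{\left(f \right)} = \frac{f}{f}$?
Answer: $-82236$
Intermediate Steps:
$S{\left(W \right)} = W^{2} + 4 W$
$K{\left(f \right)} = 1$
$X{\left(p,E \right)} = -3 + E + p^{2} \left(4 + p\right)$ ($X{\left(p,E \right)} = -3 + \left(p \left(4 + p\right) p + 1 E\right) = -3 + \left(p^{2} \left(4 + p\right) + E\right) = -3 + \left(E + p^{2} \left(4 + p\right)\right) = -3 + E + p^{2} \left(4 + p\right)$)
$X{\left(-5,-5 \right)} 2492 = \left(-3 - 5 + \left(-5\right)^{2} \left(4 - 5\right)\right) 2492 = \left(-3 - 5 + 25 \left(-1\right)\right) 2492 = \left(-3 - 5 - 25\right) 2492 = \left(-33\right) 2492 = -82236$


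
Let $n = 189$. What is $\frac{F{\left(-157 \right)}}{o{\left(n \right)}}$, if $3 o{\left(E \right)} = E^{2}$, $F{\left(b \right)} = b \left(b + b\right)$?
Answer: $\frac{49298}{11907} \approx 4.1403$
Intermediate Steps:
$F{\left(b \right)} = 2 b^{2}$ ($F{\left(b \right)} = b 2 b = 2 b^{2}$)
$o{\left(E \right)} = \frac{E^{2}}{3}$
$\frac{F{\left(-157 \right)}}{o{\left(n \right)}} = \frac{2 \left(-157\right)^{2}}{\frac{1}{3} \cdot 189^{2}} = \frac{2 \cdot 24649}{\frac{1}{3} \cdot 35721} = \frac{49298}{11907}$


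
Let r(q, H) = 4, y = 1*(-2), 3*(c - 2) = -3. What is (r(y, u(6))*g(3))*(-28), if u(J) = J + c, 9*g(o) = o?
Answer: -112/3 ≈ -37.333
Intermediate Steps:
c = 1 (c = 2 + (1/3)*(-3) = 2 - 1 = 1)
g(o) = o/9
u(J) = 1 + J (u(J) = J + 1 = 1 + J)
y = -2
(r(y, u(6))*g(3))*(-28) = (4*((1/9)*3))*(-28) = (4*(1/3))*(-28) = (4/3)*(-28) = -112/3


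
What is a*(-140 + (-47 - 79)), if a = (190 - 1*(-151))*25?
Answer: -2267650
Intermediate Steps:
a = 8525 (a = (190 + 151)*25 = 341*25 = 8525)
a*(-140 + (-47 - 79)) = 8525*(-140 + (-47 - 79)) = 8525*(-140 - 126) = 8525*(-266) = -2267650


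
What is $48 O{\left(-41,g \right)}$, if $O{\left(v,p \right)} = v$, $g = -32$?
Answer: $-1968$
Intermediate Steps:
$48 O{\left(-41,g \right)} = 48 \left(-41\right) = -1968$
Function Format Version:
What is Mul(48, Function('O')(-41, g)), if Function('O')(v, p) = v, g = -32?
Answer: -1968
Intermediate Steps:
Mul(48, Function('O')(-41, g)) = Mul(48, -41) = -1968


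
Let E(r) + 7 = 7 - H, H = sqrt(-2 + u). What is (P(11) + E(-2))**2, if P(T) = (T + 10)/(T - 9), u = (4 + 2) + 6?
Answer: 481/4 - 21*sqrt(10) ≈ 53.842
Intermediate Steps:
u = 12 (u = 6 + 6 = 12)
P(T) = (10 + T)/(-9 + T)
H = sqrt(10) (H = sqrt(-2 + 12) = sqrt(10) ≈ 3.1623)
E(r) = -sqrt(10) (E(r) = -7 + (7 - sqrt(10)) = -sqrt(10))
(P(11) + E(-2))**2 = ((10 + 11)/(-9 + 11) - sqrt(10))**2 = (21/2 - sqrt(10))**2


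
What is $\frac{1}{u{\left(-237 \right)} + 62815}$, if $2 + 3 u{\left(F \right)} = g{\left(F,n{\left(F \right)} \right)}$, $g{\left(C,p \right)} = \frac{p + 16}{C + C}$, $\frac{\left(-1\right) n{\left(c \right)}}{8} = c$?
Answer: $\frac{711}{44660035} \approx 1.592 \cdot 10^{-5}$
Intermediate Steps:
$n{\left(c \right)} = - 8 c$
$g{\left(C,p \right)} = \frac{16 + p}{2 C}$
$u{\left(F \right)} = - \frac{2}{3} + \frac{16 - 8 F}{6 F}$ ($u{\left(F \right)} = - \frac{2}{3} + \frac{\frac{1}{2} \frac{1}{F} \left(16 - 8 F\right)}{3} = - \frac{2}{3} + \frac{16 - 8 F}{6 F}$)
$\frac{1}{u{\left(-237 \right)} + 62815} = \frac{1}{\left(-2 + \frac{8}{3 \left(-237\right)}\right) + 62815} = \frac{1}{\left(-2 + \frac{8}{3} \left(- \frac{1}{237}\right)\right) + 62815} = \frac{1}{\left(-2 - \frac{8}{711}\right) + 62815} = \frac{1}{- \frac{1430}{711} + 62815} = \frac{1}{\frac{44660035}{711}} = \frac{711}{44660035}$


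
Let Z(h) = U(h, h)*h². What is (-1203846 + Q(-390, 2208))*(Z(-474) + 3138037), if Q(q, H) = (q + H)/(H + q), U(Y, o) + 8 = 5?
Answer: -2966284914605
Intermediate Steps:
U(Y, o) = -3 (U(Y, o) = -8 + 5 = -3)
Q(q, H) = 1 (Q(q, H) = (H + q)/(H + q) = 1)
Z(h) = -3*h²
(-1203846 + Q(-390, 2208))*(Z(-474) + 3138037) = (-1203846 + 1)*(-3*(-474)² + 3138037) = -1203845*(-3*224676 + 3138037) = -1203845*(-674028 + 3138037) = -1203845*2464009 = -2966284914605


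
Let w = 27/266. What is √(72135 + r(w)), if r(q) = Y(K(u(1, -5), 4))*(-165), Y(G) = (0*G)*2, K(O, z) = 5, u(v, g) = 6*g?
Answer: 3*√8015 ≈ 268.58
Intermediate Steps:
w = 27/266 (w = 27*(1/266) = 27/266 ≈ 0.10150)
Y(G) = 0 (Y(G) = 0*2 = 0)
r(q) = 0 (r(q) = 0*(-165) = 0)
√(72135 + r(w)) = √(72135 + 0) = √72135 = 3*√8015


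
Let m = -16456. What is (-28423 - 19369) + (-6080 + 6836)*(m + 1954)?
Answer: -11011304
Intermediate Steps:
(-28423 - 19369) + (-6080 + 6836)*(m + 1954) = (-28423 - 19369) + (-6080 + 6836)*(-16456 + 1954) = -47792 + 756*(-14502) = -47792 - 10963512 = -11011304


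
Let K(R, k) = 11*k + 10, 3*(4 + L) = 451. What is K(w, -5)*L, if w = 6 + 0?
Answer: -6585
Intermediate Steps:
L = 439/3 (L = -4 + (1/3)*451 = -4 + 451/3 = 439/3 ≈ 146.33)
w = 6
K(R, k) = 10 + 11*k
K(w, -5)*L = (10 + 11*(-5))*(439/3) = (10 - 55)*(439/3) = -45*439/3 = -6585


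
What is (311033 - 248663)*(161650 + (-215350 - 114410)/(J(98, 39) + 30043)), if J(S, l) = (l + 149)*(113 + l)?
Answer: 53725697115300/5329 ≈ 1.0082e+10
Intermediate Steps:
J(S, l) = (113 + l)*(149 + l) (J(S, l) = (149 + l)*(113 + l) = (113 + l)*(149 + l))
(311033 - 248663)*(161650 + (-215350 - 114410)/(J(98, 39) + 30043)) = (311033 - 248663)*(161650 + (-215350 - 114410)/((16837 + 39² + 262*39) + 30043)) = 62370*(161650 - 329760/((16837 + 1521 + 10218) + 30043)) = 62370*(161650 - 329760/(28576 + 30043)) = 62370*(161650 - 329760/58619) = 62370*(9475431590/58619) = 53725697115300/5329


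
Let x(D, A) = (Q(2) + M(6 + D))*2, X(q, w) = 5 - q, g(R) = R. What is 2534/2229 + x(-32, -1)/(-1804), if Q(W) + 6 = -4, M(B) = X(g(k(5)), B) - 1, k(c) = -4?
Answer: 1145063/1005279 ≈ 1.1390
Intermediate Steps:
M(B) = 8 (M(B) = (5 - 1*(-4)) - 1 = (5 + 4) - 1 = 9 - 1 = 8)
Q(W) = -10 (Q(W) = -6 - 4 = -10)
x(D, A) = -4 (x(D, A) = (-10 + 8)*2 = -2*2 = -4)
2534/2229 + x(-32, -1)/(-1804) = 2534/2229 - 4/(-1804) = 2534*(1/2229) - 4*(-1/1804) = 2534/2229 + 1/451 = 1145063/1005279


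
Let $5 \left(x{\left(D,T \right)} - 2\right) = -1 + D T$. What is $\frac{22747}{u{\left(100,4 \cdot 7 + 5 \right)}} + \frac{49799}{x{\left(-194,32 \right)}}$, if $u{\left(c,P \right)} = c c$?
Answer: $- \frac{2348941347}{61990000} \approx -37.892$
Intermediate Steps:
$x{\left(D,T \right)} = \frac{9}{5} + \frac{D T}{5}$ ($x{\left(D,T \right)} = 2 + \frac{-1 + D T}{5} = 2 + \left(- \frac{1}{5} + \frac{D T}{5}\right) = \frac{9}{5} + \frac{D T}{5}$)
$u{\left(c,P \right)} = c^{2}$
$\frac{22747}{u{\left(100,4 \cdot 7 + 5 \right)}} + \frac{49799}{x{\left(-194,32 \right)}} = \frac{22747}{100^{2}} + \frac{49799}{\frac{9}{5} + \frac{1}{5} \left(-194\right) 32} = \frac{22747}{10000} + \frac{49799}{\frac{9}{5} - \frac{6208}{5}} = 22747 \cdot \frac{1}{10000} + \frac{49799}{- \frac{6199}{5}} = \frac{22747}{10000} + 49799 \left(- \frac{5}{6199}\right) = \frac{22747}{10000} - \frac{248995}{6199} = - \frac{2348941347}{61990000}$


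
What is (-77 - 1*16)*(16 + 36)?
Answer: -4836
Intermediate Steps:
(-77 - 1*16)*(16 + 36) = (-77 - 16)*52 = -93*52 = -4836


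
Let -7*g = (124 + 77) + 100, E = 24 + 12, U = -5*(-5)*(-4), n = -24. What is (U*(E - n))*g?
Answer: 258000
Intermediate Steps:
U = -100 (U = 25*(-4) = -100)
E = 36
g = -43 (g = -((124 + 77) + 100)/7 = -(201 + 100)/7 = -1/7*301 = -43)
(U*(E - n))*g = -100*(36 - 1*(-24))*(-43) = -100*(36 + 24)*(-43) = -100*60*(-43) = -6000*(-43) = 258000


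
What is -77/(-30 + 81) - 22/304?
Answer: -12265/7752 ≈ -1.5822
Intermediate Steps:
-77/(-30 + 81) - 22/304 = -77/51 - 22*1/304 = -77*1/51 - 11/152 = -77/51 - 11/152 = -12265/7752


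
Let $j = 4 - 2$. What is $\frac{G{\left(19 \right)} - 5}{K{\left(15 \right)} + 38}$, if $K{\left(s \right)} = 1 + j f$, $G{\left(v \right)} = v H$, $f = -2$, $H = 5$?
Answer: $\frac{18}{7} \approx 2.5714$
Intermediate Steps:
$j = 2$ ($j = 4 - 2 = 2$)
$G{\left(v \right)} = 5 v$ ($G{\left(v \right)} = v 5 = 5 v$)
$K{\left(s \right)} = -3$ ($K{\left(s \right)} = 1 + 2 \left(-2\right) = 1 - 4 = -3$)
$\frac{G{\left(19 \right)} - 5}{K{\left(15 \right)} + 38} = \frac{5 \cdot 19 - 5}{-3 + 38} = \frac{95 - 5}{35} = 90 \cdot \frac{1}{35} = \frac{18}{7}$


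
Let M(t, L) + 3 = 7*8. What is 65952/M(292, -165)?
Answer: 65952/53 ≈ 1244.4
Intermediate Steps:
M(t, L) = 53 (M(t, L) = -3 + 7*8 = -3 + 56 = 53)
65952/M(292, -165) = 65952/53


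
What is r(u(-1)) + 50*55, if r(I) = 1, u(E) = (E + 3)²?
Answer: 2751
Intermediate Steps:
u(E) = (3 + E)²
r(u(-1)) + 50*55 = 1 + 50*55 = 1 + 2750 = 2751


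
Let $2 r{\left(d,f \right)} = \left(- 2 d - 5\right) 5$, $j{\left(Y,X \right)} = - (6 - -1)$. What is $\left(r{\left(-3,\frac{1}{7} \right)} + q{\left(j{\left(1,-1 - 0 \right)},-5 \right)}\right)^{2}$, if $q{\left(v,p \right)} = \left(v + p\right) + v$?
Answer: $\frac{1089}{4} \approx 272.25$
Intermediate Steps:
$j{\left(Y,X \right)} = -7$ ($j{\left(Y,X \right)} = - (6 + 1) = \left(-1\right) 7 = -7$)
$q{\left(v,p \right)} = p + 2 v$ ($q{\left(v,p \right)} = \left(p + v\right) + v = p + 2 v$)
$r{\left(d,f \right)} = - \frac{25}{2} - 5 d$ ($r{\left(d,f \right)} = \frac{\left(- 2 d - 5\right) 5}{2} = \frac{\left(-5 - 2 d\right) 5}{2} = \frac{-25 - 10 d}{2} = - \frac{25}{2} - 5 d$)
$\left(r{\left(-3,\frac{1}{7} \right)} + q{\left(j{\left(1,-1 - 0 \right)},-5 \right)}\right)^{2} = \left(\left(- \frac{25}{2} - -15\right) + \left(-5 + 2 \left(-7\right)\right)\right)^{2} = \left(\left(- \frac{25}{2} + 15\right) - 19\right)^{2} = \left(\frac{5}{2} - 19\right)^{2} = \left(- \frac{33}{2}\right)^{2} = \frac{1089}{4}$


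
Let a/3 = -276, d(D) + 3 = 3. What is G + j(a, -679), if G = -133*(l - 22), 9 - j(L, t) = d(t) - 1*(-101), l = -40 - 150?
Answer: 28104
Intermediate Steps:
d(D) = 0 (d(D) = -3 + 3 = 0)
l = -190
a = -828 (a = 3*(-276) = -828)
j(L, t) = -92 (j(L, t) = 9 - (0 - 1*(-101)) = 9 - (0 + 101) = 9 - 1*101 = 9 - 101 = -92)
G = 28196 (G = -133*(-190 - 22) = -133*(-212) = -1*(-28196) = 28196)
G + j(a, -679) = 28196 - 92 = 28104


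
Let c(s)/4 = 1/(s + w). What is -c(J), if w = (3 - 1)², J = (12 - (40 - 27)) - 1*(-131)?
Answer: -2/67 ≈ -0.029851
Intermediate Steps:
J = 130 (J = (12 - 1*13) + 131 = (12 - 13) + 131 = -1 + 131 = 130)
w = 4 (w = 2² = 4)
c(s) = 4/(4 + s) (c(s) = 4/(s + 4) = 4/(4 + s))
-c(J) = -4/(4 + 130) = -4/134 = -1*2/67 = -2/67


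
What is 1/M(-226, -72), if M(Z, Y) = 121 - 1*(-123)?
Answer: 1/244 ≈ 0.0040984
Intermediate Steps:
M(Z, Y) = 244 (M(Z, Y) = 121 + 123 = 244)
1/M(-226, -72) = 1/244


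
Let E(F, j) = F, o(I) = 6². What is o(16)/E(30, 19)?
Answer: 6/5 ≈ 1.2000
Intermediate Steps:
o(I) = 36
o(16)/E(30, 19) = 36/30 = 36*(1/30) = 6/5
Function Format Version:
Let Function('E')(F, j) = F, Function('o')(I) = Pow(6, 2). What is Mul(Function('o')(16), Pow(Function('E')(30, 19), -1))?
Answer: Rational(6, 5) ≈ 1.2000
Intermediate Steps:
Function('o')(I) = 36
Mul(Function('o')(16), Pow(Function('E')(30, 19), -1)) = Mul(36, Pow(30, -1)) = Mul(36, Rational(1, 30)) = Rational(6, 5)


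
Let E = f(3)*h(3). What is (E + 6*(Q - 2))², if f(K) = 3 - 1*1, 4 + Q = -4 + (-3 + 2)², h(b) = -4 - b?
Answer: 4624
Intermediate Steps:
Q = -7 (Q = -4 + (-4 + (-3 + 2)²) = -4 + (-4 + (-1)²) = -4 + (-4 + 1) = -4 - 3 = -7)
f(K) = 2 (f(K) = 3 - 1 = 2)
E = -14 (E = 2*(-4 - 1*3) = 2*(-4 - 3) = 2*(-7) = -14)
(E + 6*(Q - 2))² = (-14 + 6*(-7 - 2))² = (-14 + 6*(-9))² = (-14 - 54)² = (-68)² = 4624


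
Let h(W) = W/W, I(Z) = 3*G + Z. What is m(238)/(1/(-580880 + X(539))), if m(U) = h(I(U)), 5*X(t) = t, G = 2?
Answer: -2903861/5 ≈ -5.8077e+5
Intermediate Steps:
I(Z) = 6 + Z (I(Z) = 3*2 + Z = 6 + Z)
X(t) = t/5
h(W) = 1
m(U) = 1
m(238)/(1/(-580880 + X(539))) = 1/1/(-580880 + (1/5)*539) = 1/1/(-580880 + 539/5) = 1/1/(-2903861/5) = 1/(-5/2903861) = 1*(-2903861/5) = -2903861/5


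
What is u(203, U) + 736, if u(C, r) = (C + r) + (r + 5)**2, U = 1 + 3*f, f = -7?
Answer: 1144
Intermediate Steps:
U = -20 (U = 1 + 3*(-7) = 1 - 21 = -20)
u(C, r) = C + r + (5 + r)**2 (u(C, r) = (C + r) + (5 + r)**2 = C + r + (5 + r)**2)
u(203, U) + 736 = (203 - 20 + (5 - 20)**2) + 736 = (203 - 20 + (-15)**2) + 736 = (203 - 20 + 225) + 736 = 408 + 736 = 1144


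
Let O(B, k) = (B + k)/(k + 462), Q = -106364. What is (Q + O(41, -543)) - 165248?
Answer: -22000070/81 ≈ -2.7161e+5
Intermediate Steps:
O(B, k) = (B + k)/(462 + k)
(Q + O(41, -543)) - 165248 = (-106364 + (41 - 543)/(462 - 543)) - 165248 = (-106364 - 502/(-81)) - 165248 = (-106364 - 1/81*(-502)) - 165248 = (-106364 + 502/81) - 165248 = -8614982/81 - 165248 = -22000070/81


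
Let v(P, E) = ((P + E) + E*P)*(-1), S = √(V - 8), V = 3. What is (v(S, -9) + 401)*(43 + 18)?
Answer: 25010 + 488*I*√5 ≈ 25010.0 + 1091.2*I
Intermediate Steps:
S = I*√5 (S = √(3 - 8) = √(-5) = I*√5 ≈ 2.2361*I)
v(P, E) = -E - P - E*P (v(P, E) = ((E + P) + E*P)*(-1) = (E + P + E*P)*(-1) = -E - P - E*P)
(v(S, -9) + 401)*(43 + 18) = ((-1*(-9) - I*√5 - 1*(-9)*I*√5) + 401)*(43 + 18) = ((9 - I*√5 + 9*I*√5) + 401)*61 = ((9 + 8*I*√5) + 401)*61 = (410 + 8*I*√5)*61 = 25010 + 488*I*√5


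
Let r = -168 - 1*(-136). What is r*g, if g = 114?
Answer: -3648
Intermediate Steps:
r = -32 (r = -168 + 136 = -32)
r*g = -32*114 = -3648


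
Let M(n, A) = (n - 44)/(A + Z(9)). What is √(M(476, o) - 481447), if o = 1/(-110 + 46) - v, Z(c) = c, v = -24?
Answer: I*√2145424011559/2111 ≈ 693.85*I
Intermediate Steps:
o = 1535/64 (o = 1/(-110 + 46) - 1*(-24) = 1/(-64) + 24 = -1/64 + 24 = 1535/64 ≈ 23.984)
M(n, A) = (-44 + n)/(9 + A) (M(n, A) = (n - 44)/(A + 9) = (-44 + n)/(9 + A))
√(M(476, o) - 481447) = √((-44 + 476)/(9 + 1535/64) - 481447) = √(432/(2111/64) - 481447) = √((64/2111)*432 - 481447) = √(27648/2111 - 481447) = √(-1016306969/2111) = I*√2145424011559/2111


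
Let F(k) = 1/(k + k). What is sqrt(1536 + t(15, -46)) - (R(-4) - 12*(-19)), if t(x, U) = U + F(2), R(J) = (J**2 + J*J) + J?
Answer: -256 + sqrt(5961)/2 ≈ -217.40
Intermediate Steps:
R(J) = J + 2*J**2 (R(J) = (J**2 + J**2) + J = 2*J**2 + J = J + 2*J**2)
F(k) = 1/(2*k)
t(x, U) = 1/4 + U (t(x, U) = U + (1/2)/2 = U + (1/2)*(1/2) = U + 1/4 = 1/4 + U)
sqrt(1536 + t(15, -46)) - (R(-4) - 12*(-19)) = sqrt(1536 + (1/4 - 46)) - (-4*(1 + 2*(-4)) - 12*(-19)) = sqrt(1536 - 183/4) - (-4*(1 - 8) + 228) = sqrt(5961/4) - (-4*(-7) + 228) = sqrt(5961)/2 - (28 + 228) = sqrt(5961)/2 - 1*256 = sqrt(5961)/2 - 256 = -256 + sqrt(5961)/2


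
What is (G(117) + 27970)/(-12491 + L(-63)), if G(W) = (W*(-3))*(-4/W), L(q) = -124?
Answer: -27982/12615 ≈ -2.2182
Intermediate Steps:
G(W) = 12 (G(W) = (-3*W)*(-4/W) = 12)
(G(117) + 27970)/(-12491 + L(-63)) = (12 + 27970)/(-12491 - 124) = 27982/(-12615) = 27982*(-1/12615) = -27982/12615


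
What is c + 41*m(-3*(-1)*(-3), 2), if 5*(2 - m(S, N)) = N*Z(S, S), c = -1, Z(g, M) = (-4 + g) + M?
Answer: 2209/5 ≈ 441.80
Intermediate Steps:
Z(g, M) = -4 + M + g
m(S, N) = 2 - N*(-4 + 2*S)/5 (m(S, N) = 2 - N*(-4 + S + S)/5 = 2 - N*(-4 + 2*S)/5)
c + 41*m(-3*(-1)*(-3), 2) = -1 + 41*(2 - ⅖*2*(-2 - 3*(-1)*(-3))) = -1 + 41*(2 - ⅖*2*(-2 + 3*(-3))) = -1 + 41*(2 - ⅖*2*(-2 - 9)) = -1 + 41*(2 - ⅖*2*(-11)) = -1 + 41*(2 + 44/5) = -1 + 41*(54/5) = -1 + 2214/5 = 2209/5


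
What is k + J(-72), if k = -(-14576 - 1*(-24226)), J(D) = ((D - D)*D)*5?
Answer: -9650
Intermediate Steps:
J(D) = 0 (J(D) = (0*D)*5 = 0*5 = 0)
k = -9650 (k = -(-14576 + 24226) = -1*9650 = -9650)
k + J(-72) = -9650 + 0 = -9650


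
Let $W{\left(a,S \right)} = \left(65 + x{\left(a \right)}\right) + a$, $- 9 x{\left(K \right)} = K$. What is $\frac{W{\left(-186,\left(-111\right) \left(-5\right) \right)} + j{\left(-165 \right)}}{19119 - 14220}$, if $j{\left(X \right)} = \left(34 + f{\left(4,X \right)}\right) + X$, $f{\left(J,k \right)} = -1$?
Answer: $- \frac{697}{14697} \approx -0.047425$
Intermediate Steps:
$x{\left(K \right)} = - \frac{K}{9}$
$W{\left(a,S \right)} = 65 + \frac{8 a}{9}$ ($W{\left(a,S \right)} = \left(65 - \frac{a}{9}\right) + a = 65 + \frac{8 a}{9}$)
$j{\left(X \right)} = 33 + X$ ($j{\left(X \right)} = \left(34 - 1\right) + X = 33 + X$)
$\frac{W{\left(-186,\left(-111\right) \left(-5\right) \right)} + j{\left(-165 \right)}}{19119 - 14220} = \frac{\left(65 + \frac{8}{9} \left(-186\right)\right) + \left(33 - 165\right)}{19119 - 14220} = \frac{\left(65 - \frac{496}{3}\right) - 132}{4899} = \left(- \frac{301}{3} - 132\right) \frac{1}{4899} = \left(- \frac{697}{3}\right) \frac{1}{4899} = - \frac{697}{14697}$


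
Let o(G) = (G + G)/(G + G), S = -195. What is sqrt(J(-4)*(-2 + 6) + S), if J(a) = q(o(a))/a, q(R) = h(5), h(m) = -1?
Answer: I*sqrt(194) ≈ 13.928*I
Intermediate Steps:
o(G) = 1 (o(G) = (2*G)/((2*G)) = (2*G)*(1/(2*G)) = 1)
q(R) = -1
J(a) = -1/a
sqrt(J(-4)*(-2 + 6) + S) = sqrt((-1/(-4))*(-2 + 6) - 195) = sqrt(-1*(-1/4)*4 - 195) = sqrt((1/4)*4 - 195) = sqrt(1 - 195) = sqrt(-194) = I*sqrt(194)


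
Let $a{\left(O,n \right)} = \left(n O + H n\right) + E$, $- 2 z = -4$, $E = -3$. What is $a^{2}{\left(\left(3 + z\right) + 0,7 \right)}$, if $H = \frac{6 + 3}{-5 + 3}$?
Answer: $\frac{1}{4} \approx 0.25$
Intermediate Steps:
$z = 2$ ($z = \left(- \frac{1}{2}\right) \left(-4\right) = 2$)
$H = - \frac{9}{2}$ ($H = \frac{9}{-2} = 9 \left(- \frac{1}{2}\right) = - \frac{9}{2} \approx -4.5$)
$a{\left(O,n \right)} = -3 - \frac{9 n}{2} + O n$ ($a{\left(O,n \right)} = \left(n O - \frac{9 n}{2}\right) - 3 = \left(O n - \frac{9 n}{2}\right) - 3 = \left(- \frac{9 n}{2} + O n\right) - 3 = -3 - \frac{9 n}{2} + O n$)
$a^{2}{\left(\left(3 + z\right) + 0,7 \right)} = \left(-3 - \frac{63}{2} + \left(\left(3 + 2\right) + 0\right) 7\right)^{2} = \left(-3 - \frac{63}{2} + \left(5 + 0\right) 7\right)^{2} = \left(-3 - \frac{63}{2} + 5 \cdot 7\right)^{2} = \left(-3 - \frac{63}{2} + 35\right)^{2} = \left(\frac{1}{2}\right)^{2} = \frac{1}{4}$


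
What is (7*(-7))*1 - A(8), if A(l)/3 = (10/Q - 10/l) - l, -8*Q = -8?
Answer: -205/4 ≈ -51.250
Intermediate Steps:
Q = 1 (Q = -1/8*(-8) = 1)
A(l) = 30 - 30/l - 3*l (A(l) = 3*((10/1 - 10/l) - l) = 3*((10*1 - 10/l) - l) = 3*((10 - 10/l) - l) = 3*(10 - l - 10/l) = 30 - 30/l - 3*l)
(7*(-7))*1 - A(8) = (7*(-7))*1 - (30 - 30/8 - 3*8) = -49*1 - (30 - 30*1/8 - 24) = -49 - (30 - 15/4 - 24) = -49 - 1*9/4 = -49 - 9/4 = -205/4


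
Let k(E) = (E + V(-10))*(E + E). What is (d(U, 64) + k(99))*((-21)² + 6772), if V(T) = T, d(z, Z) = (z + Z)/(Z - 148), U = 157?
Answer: 10675434751/84 ≈ 1.2709e+8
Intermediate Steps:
d(z, Z) = (Z + z)/(-148 + Z)
k(E) = 2*E*(-10 + E) (k(E) = (E - 10)*(E + E) = (-10 + E)*(2*E) = 2*E*(-10 + E))
(d(U, 64) + k(99))*((-21)² + 6772) = ((64 + 157)/(-148 + 64) + 2*99*(-10 + 99))*((-21)² + 6772) = (221/(-84) + 2*99*89)*(441 + 6772) = (-1/84*221 + 17622)*7213 = (-221/84 + 17622)*7213 = (1480027/84)*7213 = 10675434751/84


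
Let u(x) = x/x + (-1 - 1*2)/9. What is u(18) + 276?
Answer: 830/3 ≈ 276.67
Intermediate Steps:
u(x) = ⅔ (u(x) = 1 + (-1 - 2)*(⅑) = 1 - 3*⅑ = 1 - ⅓ = ⅔)
u(18) + 276 = ⅔ + 276 = 830/3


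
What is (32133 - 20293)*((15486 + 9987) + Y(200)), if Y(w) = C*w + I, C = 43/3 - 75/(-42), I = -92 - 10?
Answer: 7109813440/21 ≈ 3.3856e+8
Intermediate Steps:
I = -102
C = 677/42 (C = 43*(⅓) - 75*(-1/42) = 43/3 + 25/14 = 677/42 ≈ 16.119)
Y(w) = -102 + 677*w/42 (Y(w) = 677*w/42 - 102 = -102 + 677*w/42)
(32133 - 20293)*((15486 + 9987) + Y(200)) = (32133 - 20293)*((15486 + 9987) + (-102 + (677/42)*200)) = 11840*(25473 + (-102 + 67700/21)) = 11840*(25473 + 65558/21) = 11840*(600491/21) = 7109813440/21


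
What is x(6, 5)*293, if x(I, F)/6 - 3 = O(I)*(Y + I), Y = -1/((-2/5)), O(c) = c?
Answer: 94932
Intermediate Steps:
Y = 5/2 (Y = -1/((-2*⅕)) = -1/(-⅖) = -1*(-5/2) = 5/2 ≈ 2.5000)
x(I, F) = 18 + 6*I*(5/2 + I) (x(I, F) = 18 + 6*(I*(5/2 + I)) = 18 + 6*I*(5/2 + I))
x(6, 5)*293 = (18 + 6*6² + 15*6)*293 = (18 + 6*36 + 90)*293 = (18 + 216 + 90)*293 = 324*293 = 94932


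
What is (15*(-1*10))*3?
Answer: -450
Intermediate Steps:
(15*(-1*10))*3 = (15*(-10))*3 = -150*3 = -450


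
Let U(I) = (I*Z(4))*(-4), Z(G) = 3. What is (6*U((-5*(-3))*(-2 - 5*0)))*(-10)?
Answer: -21600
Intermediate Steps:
U(I) = -12*I (U(I) = (I*3)*(-4) = (3*I)*(-4) = -12*I)
(6*U((-5*(-3))*(-2 - 5*0)))*(-10) = (6*(-12*(-5*(-3))*(-2 - 5*0)))*(-10) = (6*(-180*(-2 + 0)))*(-10) = (6*(-180*(-2)))*(-10) = (6*(-12*(-30)))*(-10) = (6*360)*(-10) = 2160*(-10) = -21600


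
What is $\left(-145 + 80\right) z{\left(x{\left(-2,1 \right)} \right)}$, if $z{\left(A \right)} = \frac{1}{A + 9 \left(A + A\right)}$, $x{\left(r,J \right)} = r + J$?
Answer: $\frac{65}{19} \approx 3.4211$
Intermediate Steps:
$x{\left(r,J \right)} = J + r$
$z{\left(A \right)} = \frac{1}{19 A}$ ($z{\left(A \right)} = \frac{1}{A + 9 \cdot 2 A} = \frac{1}{A + 18 A} = \frac{1}{19 A}$)
$\left(-145 + 80\right) z{\left(x{\left(-2,1 \right)} \right)} = \left(-145 + 80\right) \frac{1}{19 \left(1 - 2\right)} = - 65 \frac{1}{19 \left(-1\right)} = - 65 \cdot \frac{1}{19} \left(-1\right) = \left(-65\right) \left(- \frac{1}{19}\right) = \frac{65}{19}$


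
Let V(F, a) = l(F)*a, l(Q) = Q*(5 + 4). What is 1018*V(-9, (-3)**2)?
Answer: -742122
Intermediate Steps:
l(Q) = 9*Q (l(Q) = Q*9 = 9*Q)
V(F, a) = 9*F*a (V(F, a) = (9*F)*a = 9*F*a)
1018*V(-9, (-3)**2) = 1018*(9*(-9)*(-3)**2) = 1018*(9*(-9)*9) = 1018*(-729) = -742122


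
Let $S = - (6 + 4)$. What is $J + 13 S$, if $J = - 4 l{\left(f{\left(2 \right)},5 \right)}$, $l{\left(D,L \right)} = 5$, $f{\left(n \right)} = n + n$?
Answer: $-150$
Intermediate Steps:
$f{\left(n \right)} = 2 n$
$S = -10$ ($S = \left(-1\right) 10 = -10$)
$J = -20$ ($J = \left(-4\right) 5 = -20$)
$J + 13 S = -20 + 13 \left(-10\right) = -20 - 130 = -150$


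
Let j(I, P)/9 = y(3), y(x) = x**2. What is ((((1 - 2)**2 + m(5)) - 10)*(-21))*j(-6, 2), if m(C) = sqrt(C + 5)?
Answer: 15309 - 1701*sqrt(10) ≈ 9930.0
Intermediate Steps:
m(C) = sqrt(5 + C)
j(I, P) = 81 (j(I, P) = 9*3**2 = 9*9 = 81)
((((1 - 2)**2 + m(5)) - 10)*(-21))*j(-6, 2) = ((((1 - 2)**2 + sqrt(5 + 5)) - 10)*(-21))*81 = ((((-1)**2 + sqrt(10)) - 10)*(-21))*81 = (((1 + sqrt(10)) - 10)*(-21))*81 = ((-9 + sqrt(10))*(-21))*81 = (189 - 21*sqrt(10))*81 = 15309 - 1701*sqrt(10)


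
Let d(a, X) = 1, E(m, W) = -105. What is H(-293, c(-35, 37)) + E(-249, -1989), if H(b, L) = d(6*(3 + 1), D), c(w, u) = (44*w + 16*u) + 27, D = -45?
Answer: -104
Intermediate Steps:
c(w, u) = 27 + 16*u + 44*w (c(w, u) = (16*u + 44*w) + 27 = 27 + 16*u + 44*w)
H(b, L) = 1
H(-293, c(-35, 37)) + E(-249, -1989) = 1 - 105 = -104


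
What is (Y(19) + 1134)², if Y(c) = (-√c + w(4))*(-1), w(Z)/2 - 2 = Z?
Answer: (1122 + √19)² ≈ 1.2687e+6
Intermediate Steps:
w(Z) = 4 + 2*Z
Y(c) = -12 + √c (Y(c) = (-√c + (4 + 2*4))*(-1) = (-√c + (4 + 8))*(-1) = (-√c + 12)*(-1) = (12 - √c)*(-1) = -12 + √c)
(Y(19) + 1134)² = ((-12 + √19) + 1134)² = (1122 + √19)²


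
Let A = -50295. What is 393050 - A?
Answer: 443345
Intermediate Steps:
393050 - A = 393050 - 1*(-50295) = 393050 + 50295 = 443345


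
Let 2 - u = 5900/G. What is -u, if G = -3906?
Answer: -6856/1953 ≈ -3.5105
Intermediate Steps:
u = 6856/1953 (u = 2 - 5900/(-3906) = 2 - 5900*(-1)/3906 = 2 - 1*(-2950/1953) = 2 + 2950/1953 = 6856/1953 ≈ 3.5105)
-u = -1*6856/1953 = -6856/1953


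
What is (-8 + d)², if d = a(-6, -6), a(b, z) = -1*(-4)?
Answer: 16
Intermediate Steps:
a(b, z) = 4
d = 4
(-8 + d)² = (-8 + 4)² = (-4)² = 16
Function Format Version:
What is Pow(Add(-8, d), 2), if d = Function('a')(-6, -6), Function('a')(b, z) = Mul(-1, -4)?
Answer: 16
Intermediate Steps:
Function('a')(b, z) = 4
d = 4
Pow(Add(-8, d), 2) = Pow(Add(-8, 4), 2) = Pow(-4, 2) = 16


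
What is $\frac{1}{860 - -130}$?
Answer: $\frac{1}{990} \approx 0.0010101$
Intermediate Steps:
$\frac{1}{860 - -130} = \frac{1}{860 + \left(-5 + 135\right)} = \frac{1}{860 + 130} = \frac{1}{990}$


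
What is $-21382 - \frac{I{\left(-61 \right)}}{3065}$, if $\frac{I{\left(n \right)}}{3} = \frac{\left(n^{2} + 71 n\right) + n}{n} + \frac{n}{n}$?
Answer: $- \frac{65535866}{3065} \approx -21382.0$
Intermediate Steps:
$I{\left(n \right)} = 3 + \frac{3 \left(n^{2} + 72 n\right)}{n}$ ($I{\left(n \right)} = 3 \left(\frac{\left(n^{2} + 71 n\right) + n}{n} + \frac{n}{n}\right) = 3 \left(\frac{n^{2} + 72 n}{n} + 1\right) = 3 \left(1 + \frac{n^{2} + 72 n}{n}\right) = 3 + \frac{3 \left(n^{2} + 72 n\right)}{n}$)
$-21382 - \frac{I{\left(-61 \right)}}{3065} = -21382 - \frac{219 + 3 \left(-61\right)}{3065} = -21382 - \left(219 - 183\right) \frac{1}{3065} = -21382 - 36 \cdot \frac{1}{3065} = -21382 - \frac{36}{3065} = - \frac{65535866}{3065}$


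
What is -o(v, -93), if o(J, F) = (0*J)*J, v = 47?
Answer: 0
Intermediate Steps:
o(J, F) = 0 (o(J, F) = 0*J = 0)
-o(v, -93) = -1*0 = 0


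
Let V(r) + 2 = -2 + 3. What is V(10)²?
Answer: 1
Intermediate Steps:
V(r) = -1 (V(r) = -2 + (-2 + 3) = -2 + 1 = -1)
V(10)² = (-1)² = 1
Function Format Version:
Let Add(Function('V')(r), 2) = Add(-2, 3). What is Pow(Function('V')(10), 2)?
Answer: 1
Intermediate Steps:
Function('V')(r) = -1 (Function('V')(r) = Add(-2, Add(-2, 3)) = Add(-2, 1) = -1)
Pow(Function('V')(10), 2) = Pow(-1, 2) = 1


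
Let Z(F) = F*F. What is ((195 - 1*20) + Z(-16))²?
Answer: 185761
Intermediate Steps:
Z(F) = F²
((195 - 1*20) + Z(-16))² = ((195 - 1*20) + (-16)²)² = ((195 - 20) + 256)² = (175 + 256)² = 431² = 185761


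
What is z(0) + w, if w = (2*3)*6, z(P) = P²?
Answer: 36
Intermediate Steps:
w = 36 (w = 6*6 = 36)
z(0) + w = 0² + 36 = 0 + 36 = 36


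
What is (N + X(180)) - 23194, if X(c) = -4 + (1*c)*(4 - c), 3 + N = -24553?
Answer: -79434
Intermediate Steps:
N = -24556 (N = -3 - 24553 = -24556)
X(c) = -4 + c*(4 - c)
(N + X(180)) - 23194 = (-24556 + (-4 - 1*180² + 4*180)) - 23194 = (-24556 + (-4 - 1*32400 + 720)) - 23194 = (-24556 + (-4 - 32400 + 720)) - 23194 = (-24556 - 31684) - 23194 = -56240 - 23194 = -79434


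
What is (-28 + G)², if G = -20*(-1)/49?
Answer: 1827904/2401 ≈ 761.31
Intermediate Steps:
G = 20/49 (G = 20*(1/49) = 20/49 ≈ 0.40816)
(-28 + G)² = (-28 + 20/49)² = (-1352/49)² = 1827904/2401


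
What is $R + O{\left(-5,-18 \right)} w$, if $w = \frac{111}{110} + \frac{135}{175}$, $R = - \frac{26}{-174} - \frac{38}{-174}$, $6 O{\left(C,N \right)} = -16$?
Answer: $- \frac{146716}{33495} \approx -4.3802$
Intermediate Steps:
$O{\left(C,N \right)} = - \frac{8}{3}$ ($O{\left(C,N \right)} = \frac{1}{6} \left(-16\right) = - \frac{8}{3}$)
$R = \frac{32}{87}$ ($R = \left(-26\right) \left(- \frac{1}{174}\right) - - \frac{19}{87} = \frac{13}{87} + \frac{19}{87} = \frac{32}{87} \approx 0.36782$)
$w = \frac{1371}{770}$ ($w = 111 \cdot \frac{1}{110} + 135 \cdot \frac{1}{175} = \frac{111}{110} + \frac{27}{35} = \frac{1371}{770} \approx 1.7805$)
$R + O{\left(-5,-18 \right)} w = \frac{32}{87} - \frac{1828}{385} = - \frac{146716}{33495}$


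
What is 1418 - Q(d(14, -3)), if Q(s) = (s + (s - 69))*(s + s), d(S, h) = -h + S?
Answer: 2608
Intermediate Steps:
d(S, h) = S - h
Q(s) = 2*s*(-69 + 2*s) (Q(s) = (s + (-69 + s))*(2*s) = (-69 + 2*s)*(2*s) = 2*s*(-69 + 2*s))
1418 - Q(d(14, -3)) = 1418 - 2*(14 - 1*(-3))*(-69 + 2*(14 - 1*(-3))) = 1418 - 2*(14 + 3)*(-69 + 2*(14 + 3)) = 1418 - 2*17*(-69 + 2*17) = 1418 - 2*17*(-69 + 34) = 1418 - 2*17*(-35) = 1418 - 1*(-1190) = 1418 + 1190 = 2608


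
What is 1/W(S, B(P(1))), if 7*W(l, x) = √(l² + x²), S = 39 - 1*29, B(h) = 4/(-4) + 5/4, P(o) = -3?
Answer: 28*√1601/1601 ≈ 0.69978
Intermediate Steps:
B(h) = ¼ (B(h) = 4*(-¼) + 5*(¼) = -1 + 5/4 = ¼)
S = 10 (S = 39 - 29 = 10)
W(l, x) = √(l² + x²)/7
1/W(S, B(P(1))) = 1/(√(10² + (¼)²)/7) = 1/(√(100 + 1/16)/7) = 1/(√(1601/16)/7) = 1/((√1601/4)/7) = 1/(√1601/28) = 28*√1601/1601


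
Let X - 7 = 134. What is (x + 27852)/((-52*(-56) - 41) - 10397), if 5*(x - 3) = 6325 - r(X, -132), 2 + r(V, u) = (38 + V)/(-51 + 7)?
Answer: -6406667/1655720 ≈ -3.8694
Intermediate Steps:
X = 141 (X = 7 + 134 = 141)
r(V, u) = -63/22 - V/44 (r(V, u) = -2 + (38 + V)/(-51 + 7) = -2 + (38 + V)/(-44) = -2 + (38 + V)*(-1/44) = -2 + (-19/22 - V/44) = -63/22 - V/44)
x = 279227/220 (x = 3 + (6325 - (-63/22 - 1/44*141))/5 = 3 + (6325 - (-63/22 - 141/44))/5 = 3 + (6325 - 1*(-267/44))/5 = 3 + (6325 + 267/44)/5 = 3 + (1/5)*(278567/44) = 3 + 278567/220 = 279227/220 ≈ 1269.2)
(x + 27852)/((-52*(-56) - 41) - 10397) = (279227/220 + 27852)/((-52*(-56) - 41) - 10397) = 6406667/(220*((2912 - 41) - 10397)) = 6406667/(220*(2871 - 10397)) = (6406667/220)/(-7526) = (6406667/220)*(-1/7526) = -6406667/1655720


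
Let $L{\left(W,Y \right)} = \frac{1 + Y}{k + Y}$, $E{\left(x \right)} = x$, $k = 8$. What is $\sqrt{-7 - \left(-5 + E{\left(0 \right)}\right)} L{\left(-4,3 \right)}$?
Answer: $\frac{4 i \sqrt{2}}{11} \approx 0.51426 i$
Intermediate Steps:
$L{\left(W,Y \right)} = \frac{1 + Y}{8 + Y}$
$\sqrt{-7 - \left(-5 + E{\left(0 \right)}\right)} L{\left(-4,3 \right)} = \sqrt{-7 + \left(\left(-1\right) 0 + 5\right)} \frac{1 + 3}{8 + 3} = \sqrt{-7 + \left(0 + 5\right)} \frac{1}{11} \cdot 4 = \sqrt{-7 + 5} \cdot \frac{1}{11} \cdot 4 = \sqrt{-2} \cdot \frac{4}{11} = i \sqrt{2} \cdot \frac{4}{11} = \frac{4 i \sqrt{2}}{11}$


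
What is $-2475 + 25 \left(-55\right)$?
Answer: $-3850$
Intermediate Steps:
$-2475 + 25 \left(-55\right) = -2475 - 1375 = -3850$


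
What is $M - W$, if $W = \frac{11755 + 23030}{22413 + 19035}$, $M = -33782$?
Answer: $- \frac{466743707}{13816} \approx -33783.0$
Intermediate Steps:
$W = \frac{11595}{13816}$ ($W = \frac{34785}{41448} = 34785 \cdot \frac{1}{41448} = \frac{11595}{13816} \approx 0.83924$)
$M - W = -33782 - \frac{11595}{13816} = - \frac{466743707}{13816}$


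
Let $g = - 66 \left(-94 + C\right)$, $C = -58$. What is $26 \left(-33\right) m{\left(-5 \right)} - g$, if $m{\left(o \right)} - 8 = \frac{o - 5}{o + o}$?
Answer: $-17754$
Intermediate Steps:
$m{\left(o \right)} = 8 + \frac{-5 + o}{2 o}$ ($m{\left(o \right)} = 8 + \frac{o - 5}{o + o} = 8 + \frac{-5 + o}{2 o}$)
$g = 10032$ ($g = - 66 \left(-94 - 58\right) = \left(-66\right) \left(-152\right) = 10032$)
$26 \left(-33\right) m{\left(-5 \right)} - g = 26 \left(-33\right) \frac{-5 + 17 \left(-5\right)}{2 \left(-5\right)} - 10032 = - 858 \cdot \frac{1}{2} \left(- \frac{1}{5}\right) \left(-5 - 85\right) - 10032 = - 858 \cdot \frac{1}{2} \left(- \frac{1}{5}\right) \left(-90\right) - 10032 = \left(-858\right) 9 - 10032 = -7722 - 10032 = -17754$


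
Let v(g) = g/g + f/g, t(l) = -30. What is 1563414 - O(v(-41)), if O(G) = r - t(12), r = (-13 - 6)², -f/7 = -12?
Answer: 1563023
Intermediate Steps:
f = 84 (f = -7*(-12) = 84)
r = 361 (r = (-19)² = 361)
v(g) = 1 + 84/g (v(g) = g/g + 84/g = 1 + 84/g)
O(G) = 391 (O(G) = 361 - 1*(-30) = 361 + 30 = 391)
1563414 - O(v(-41)) = 1563414 - 1*391 = 1563414 - 391 = 1563023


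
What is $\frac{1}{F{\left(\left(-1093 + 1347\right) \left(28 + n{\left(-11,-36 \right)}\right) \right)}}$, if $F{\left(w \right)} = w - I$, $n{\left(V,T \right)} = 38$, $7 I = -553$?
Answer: $\frac{1}{16843} \approx 5.9372 \cdot 10^{-5}$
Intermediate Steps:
$I = -79$ ($I = \frac{1}{7} \left(-553\right) = -79$)
$F{\left(w \right)} = 79 + w$ ($F{\left(w \right)} = w - -79 = w + 79 = 79 + w$)
$\frac{1}{F{\left(\left(-1093 + 1347\right) \left(28 + n{\left(-11,-36 \right)}\right) \right)}} = \frac{1}{79 + \left(-1093 + 1347\right) \left(28 + 38\right)} = \frac{1}{79 + 254 \cdot 66} = \frac{1}{79 + 16764} = \frac{1}{16843}$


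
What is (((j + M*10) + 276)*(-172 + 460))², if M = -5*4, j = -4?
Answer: 429981696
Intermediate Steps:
M = -20
(((j + M*10) + 276)*(-172 + 460))² = (((-4 - 20*10) + 276)*(-172 + 460))² = (((-4 - 200) + 276)*288)² = ((-204 + 276)*288)² = (72*288)² = 20736² = 429981696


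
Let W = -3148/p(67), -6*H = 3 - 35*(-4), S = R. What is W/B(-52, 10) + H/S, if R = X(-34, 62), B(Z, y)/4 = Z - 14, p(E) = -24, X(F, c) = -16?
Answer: 3145/3168 ≈ 0.99274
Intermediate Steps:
B(Z, y) = -56 + 4*Z (B(Z, y) = 4*(Z - 14) = 4*(-14 + Z) = -56 + 4*Z)
R = -16
S = -16
H = -143/6 (H = -(3 - 35*(-4))/6 = -(3 + 140)/6 = -⅙*143 = -143/6 ≈ -23.833)
W = 787/6 (W = -3148/(-24) = -3148*(-1/24) = 787/6 ≈ 131.17)
W/B(-52, 10) + H/S = 787/(6*(-56 + 4*(-52))) - 143/6/(-16) = 787/(6*(-56 - 208)) - 143/6*(-1/16) = (787/6)/(-264) + 143/96 = (787/6)*(-1/264) + 143/96 = -787/1584 + 143/96 = 3145/3168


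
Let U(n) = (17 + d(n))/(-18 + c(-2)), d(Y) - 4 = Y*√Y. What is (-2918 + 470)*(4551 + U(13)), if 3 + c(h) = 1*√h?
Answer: -4934316096/443 + 668304*√13/443 + 31824*I*√26/443 + 51408*I*√2/443 ≈ -1.1133e+7 + 530.41*I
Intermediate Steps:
d(Y) = 4 + Y^(3/2) (d(Y) = 4 + Y*√Y = 4 + Y^(3/2))
c(h) = -3 + √h (c(h) = -3 + 1*√h = -3 + √h)
U(n) = (21 + n^(3/2))/(-21 + I*√2) (U(n) = (17 + (4 + n^(3/2)))/(-18 + (-3 + √(-2))) = (21 + n^(3/2))/(-18 + (-3 + I*√2)) = (21 + n^(3/2))/(-21 + I*√2))
(-2918 + 470)*(4551 + U(13)) = (-2918 + 470)*(4551 - (21 + 13^(3/2))/(21 - I*√2)) = -2448*(4551 - (21 + 13*√13)/(21 - I*√2)) = -11140848 + 2448*(21 + 13*√13)/(21 - I*√2)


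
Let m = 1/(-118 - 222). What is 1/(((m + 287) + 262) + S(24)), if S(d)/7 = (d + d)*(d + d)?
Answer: 340/5670179 ≈ 5.9963e-5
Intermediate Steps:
m = -1/340 (m = 1/(-340) = -1/340 ≈ -0.0029412)
S(d) = 28*d² (S(d) = 7*((d + d)*(d + d)) = 7*((2*d)*(2*d)) = 7*(4*d²) = 28*d²)
1/(((m + 287) + 262) + S(24)) = 1/(((-1/340 + 287) + 262) + 28*24²) = 1/((97579/340 + 262) + 28*576) = 1/(186659/340 + 16128) = 1/(5670179/340) = 340/5670179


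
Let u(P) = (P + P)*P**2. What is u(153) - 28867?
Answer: 7134287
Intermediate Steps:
u(P) = 2*P**3 (u(P) = (2*P)*P**2 = 2*P**3)
u(153) - 28867 = 2*153**3 - 28867 = 2*3581577 - 28867 = 7163154 - 28867 = 7134287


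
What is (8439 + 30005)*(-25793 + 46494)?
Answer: 795829244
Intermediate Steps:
(8439 + 30005)*(-25793 + 46494) = 38444*20701 = 795829244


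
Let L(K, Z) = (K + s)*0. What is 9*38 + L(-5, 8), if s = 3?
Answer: 342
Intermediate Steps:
L(K, Z) = 0 (L(K, Z) = (K + 3)*0 = (3 + K)*0 = 0)
9*38 + L(-5, 8) = 9*38 + 0 = 342 + 0 = 342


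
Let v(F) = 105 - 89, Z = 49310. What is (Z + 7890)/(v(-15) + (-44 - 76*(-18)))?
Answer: 2860/67 ≈ 42.687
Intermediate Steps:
v(F) = 16
(Z + 7890)/(v(-15) + (-44 - 76*(-18))) = (49310 + 7890)/(16 + (-44 - 76*(-18))) = 57200/(16 + (-44 + 1368)) = 57200/(16 + 1324) = 57200/1340 = 57200*(1/1340) = 2860/67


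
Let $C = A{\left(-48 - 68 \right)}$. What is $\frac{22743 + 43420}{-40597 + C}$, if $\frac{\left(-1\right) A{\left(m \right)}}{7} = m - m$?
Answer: $- \frac{66163}{40597} \approx -1.6298$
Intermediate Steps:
$A{\left(m \right)} = 0$ ($A{\left(m \right)} = - 7 \left(m - m\right) = \left(-7\right) 0 = 0$)
$C = 0$
$\frac{22743 + 43420}{-40597 + C} = \frac{22743 + 43420}{-40597 + 0} = \frac{66163}{-40597} = 66163 \left(- \frac{1}{40597}\right) = - \frac{66163}{40597}$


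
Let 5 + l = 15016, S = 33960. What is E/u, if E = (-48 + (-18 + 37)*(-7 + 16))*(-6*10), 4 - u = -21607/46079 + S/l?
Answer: -567187332580/169585257 ≈ -3344.6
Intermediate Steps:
l = 15011 (l = -5 + 15016 = 15011)
u = 1526267313/691691869 (u = 4 - (-21607/46079 + 33960/15011) = 4 - 1*1240500163/691691869 = 4 - 1240500163/691691869 = 1526267313/691691869 ≈ 2.2066)
E = -7380 (E = (-48 + 19*9)*(-60) = (-48 + 171)*(-60) = 123*(-60) = -7380)
E/u = -7380/1526267313/691691869 = -7380*691691869/1526267313 = -567187332580/169585257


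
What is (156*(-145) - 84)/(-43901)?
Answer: 2064/3991 ≈ 0.51716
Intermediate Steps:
(156*(-145) - 84)/(-43901) = (-22620 - 84)*(-1/43901) = -22704*(-1/43901) = 2064/3991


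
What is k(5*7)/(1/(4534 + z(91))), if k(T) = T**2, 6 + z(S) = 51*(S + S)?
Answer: 16917250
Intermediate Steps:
z(S) = -6 + 102*S (z(S) = -6 + 51*(S + S) = -6 + 51*(2*S) = -6 + 102*S)
k(5*7)/(1/(4534 + z(91))) = (5*7)**2/(1/(4534 + (-6 + 102*91))) = 35**2/(1/(4534 + (-6 + 9282))) = 1225/(1/(4534 + 9276)) = 1225/(1/13810) = 1225*13810 = 16917250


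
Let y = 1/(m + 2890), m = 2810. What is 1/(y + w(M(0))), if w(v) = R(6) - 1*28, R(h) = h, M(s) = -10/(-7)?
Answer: -5700/125399 ≈ -0.045455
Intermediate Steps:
M(s) = 10/7 (M(s) = -10*(-⅐) = 10/7)
w(v) = -22 (w(v) = 6 - 1*28 = 6 - 28 = -22)
y = 1/5700 (y = 1/(2810 + 2890) = 1/5700 ≈ 0.00017544)
1/(y + w(M(0))) = 1/(1/5700 - 22) = 1/(-125399/5700) = -5700/125399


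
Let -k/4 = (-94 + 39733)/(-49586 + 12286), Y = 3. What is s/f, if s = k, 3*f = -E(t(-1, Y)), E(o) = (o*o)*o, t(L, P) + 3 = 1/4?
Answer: 7610688/12411575 ≈ 0.61319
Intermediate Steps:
t(L, P) = -11/4 (t(L, P) = -3 + 1/4 = -3 + ¼ = -11/4)
E(o) = o³ (E(o) = o²*o = o³)
f = 1331/192 (f = (-(-11/4)³)/3 = (-1*(-1331/64))/3 = (⅓)*(1331/64) = 1331/192 ≈ 6.9323)
k = 39639/9325 (k = -4*(-94 + 39733)/(-49586 + 12286) = -158556/(-37300) = -158556*(-1)/37300 = -4*(-39639/37300) = 39639/9325 ≈ 4.2508)
s = 39639/9325 ≈ 4.2508
s/f = 39639/(9325*(1331/192)) = (39639/9325)*(192/1331) = 7610688/12411575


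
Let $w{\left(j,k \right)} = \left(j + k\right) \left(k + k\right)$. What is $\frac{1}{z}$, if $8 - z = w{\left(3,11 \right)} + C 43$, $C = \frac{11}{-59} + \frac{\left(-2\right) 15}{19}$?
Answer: $- \frac{1121}{251203} \approx -0.0044625$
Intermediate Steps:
$w{\left(j,k \right)} = 2 k \left(j + k\right)$ ($w{\left(j,k \right)} = \left(j + k\right) 2 k = 2 k \left(j + k\right)$)
$C = - \frac{1979}{1121}$ ($C = 11 \left(- \frac{1}{59}\right) - \frac{30}{19} = - \frac{11}{59} - \frac{30}{19} = - \frac{1979}{1121} \approx -1.7654$)
$z = - \frac{251203}{1121}$ ($z = 8 - \left(2 \cdot 11 \left(3 + 11\right) - \frac{85097}{1121}\right) = 8 - \left(2 \cdot 11 \cdot 14 - \frac{85097}{1121}\right) = 8 - \left(308 - \frac{85097}{1121}\right) = 8 - \frac{260171}{1121} = - \frac{251203}{1121} \approx -224.09$)
$\frac{1}{z} = \frac{1}{- \frac{251203}{1121}} = - \frac{1121}{251203}$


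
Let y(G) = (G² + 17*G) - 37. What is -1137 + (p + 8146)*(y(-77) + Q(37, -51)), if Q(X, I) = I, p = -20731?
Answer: -57036357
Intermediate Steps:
y(G) = -37 + G² + 17*G
-1137 + (p + 8146)*(y(-77) + Q(37, -51)) = -1137 + (-20731 + 8146)*((-37 + (-77)² + 17*(-77)) - 51) = -1137 - 12585*((-37 + 5929 - 1309) - 51) = -1137 - 12585*(4583 - 51) = -1137 - 12585*4532 = -1137 - 57035220 = -57036357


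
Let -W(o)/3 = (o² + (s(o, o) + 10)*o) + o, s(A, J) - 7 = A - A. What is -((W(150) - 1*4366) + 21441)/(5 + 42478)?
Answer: 58525/42483 ≈ 1.3776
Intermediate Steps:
s(A, J) = 7 (s(A, J) = 7 + (A - A) = 7 + 0 = 7)
W(o) = -54*o - 3*o² (W(o) = -3*((o² + (7 + 10)*o) + o) = -3*((o² + 17*o) + o) = -3*(o² + 18*o) = -54*o - 3*o²)
-((W(150) - 1*4366) + 21441)/(5 + 42478) = -((-3*150*(18 + 150) - 1*4366) + 21441)/(5 + 42478) = -((-3*150*168 - 4366) + 21441)/42483 = -((-75600 - 4366) + 21441)/42483 = -(-79966 + 21441)/42483 = -(-58525)/42483 = -1*(-58525/42483) = 58525/42483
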